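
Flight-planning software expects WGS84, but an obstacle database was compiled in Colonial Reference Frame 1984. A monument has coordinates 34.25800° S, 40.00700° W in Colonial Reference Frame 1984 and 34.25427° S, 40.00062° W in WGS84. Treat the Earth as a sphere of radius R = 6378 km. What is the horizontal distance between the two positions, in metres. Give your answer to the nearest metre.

719 m

Δφ = -34.25427° − -34.25800° = +0.00373°; Δλ = -40.00062° − -40.00700° = +0.00638°.
1° along a meridian = πR/180 = 111317 m.
ΔN = Δφ × 111317 = 415.2 m; ΔE = Δλ × 111317 × cos(-34.25800°) = +0.00638 × 111317 × 0.826511 = 587.0 m.
Distance = √(ΔE² + ΔN²) = √(587.0² + 415.2²) = 719.0 m.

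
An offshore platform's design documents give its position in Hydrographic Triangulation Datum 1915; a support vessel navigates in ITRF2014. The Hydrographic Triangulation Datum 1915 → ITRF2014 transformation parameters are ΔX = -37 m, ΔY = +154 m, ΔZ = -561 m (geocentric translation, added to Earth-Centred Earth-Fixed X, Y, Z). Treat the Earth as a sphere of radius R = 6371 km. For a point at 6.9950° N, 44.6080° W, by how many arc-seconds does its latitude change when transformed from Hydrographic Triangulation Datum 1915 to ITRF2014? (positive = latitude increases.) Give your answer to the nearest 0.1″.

sin φ = 0.121783, cos φ = 0.992557, sin λ = -0.702252, cos λ = 0.711928.
North component: ΔN = −sin φ cos λ·ΔX − sin φ sin λ·ΔY + cos φ·ΔZ = −(0.121783)(0.711928)(-37) − (0.121783)(-0.702252)(154) + (0.992557)(-561) = -540.45 m.
1° of latitude spans πR/180 = 111195 m, so Δφ = -540.45 / 111195 × 3600 = -17.497″.

Δφ = -17.5″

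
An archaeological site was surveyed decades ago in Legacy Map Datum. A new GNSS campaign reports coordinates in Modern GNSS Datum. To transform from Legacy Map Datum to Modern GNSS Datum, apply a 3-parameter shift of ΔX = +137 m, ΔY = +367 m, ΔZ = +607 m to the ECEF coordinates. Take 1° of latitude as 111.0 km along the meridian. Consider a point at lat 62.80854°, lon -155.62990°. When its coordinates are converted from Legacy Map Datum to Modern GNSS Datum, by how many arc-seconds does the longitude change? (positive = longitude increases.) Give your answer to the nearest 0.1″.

Δλ = -19.7″

sin φ = 0.889484, cos φ = 0.456965, sin λ = -0.412629, cos λ = -0.910899.
East component: ΔE = −sin λ·ΔX + cos λ·ΔY = −(-0.412629)(137) + (-0.910899)(367) = -277.77 m.
1° of latitude spans 111000 m; at latitude φ, 1° of longitude spans that × cos φ = 50723.2 m, so Δλ = -277.77 / 50723.2 × 3600 = -19.714″.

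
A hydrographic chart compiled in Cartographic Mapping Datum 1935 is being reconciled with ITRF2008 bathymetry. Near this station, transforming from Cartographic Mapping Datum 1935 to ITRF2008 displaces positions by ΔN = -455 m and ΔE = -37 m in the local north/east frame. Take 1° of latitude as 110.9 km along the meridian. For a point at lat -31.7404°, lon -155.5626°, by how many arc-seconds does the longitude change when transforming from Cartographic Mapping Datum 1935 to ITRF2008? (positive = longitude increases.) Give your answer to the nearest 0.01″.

At latitude -31.7404°, cos φ = 0.850440.
1° of longitude at this latitude = 110.9 × cos φ = 94.31 km, so Δλ = -37.0 / 94313.8 = -0.0003923° = -1.412″.

Δλ = -1.41″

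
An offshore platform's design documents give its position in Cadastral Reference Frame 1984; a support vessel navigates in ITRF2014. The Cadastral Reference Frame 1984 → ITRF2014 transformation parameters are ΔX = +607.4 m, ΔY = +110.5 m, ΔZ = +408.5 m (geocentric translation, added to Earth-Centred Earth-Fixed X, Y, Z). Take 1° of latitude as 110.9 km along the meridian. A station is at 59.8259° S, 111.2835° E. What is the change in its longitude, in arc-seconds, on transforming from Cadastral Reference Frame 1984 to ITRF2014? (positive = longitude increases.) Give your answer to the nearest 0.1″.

sin φ = -0.864502, cos φ = 0.502629, sin λ = 0.931796, cos λ = -0.362983.
East component: ΔE = −sin λ·ΔX + cos λ·ΔY = −(0.931796)(607.4) + (-0.362983)(110.5) = -606.08 m.
1° of latitude spans 110900 m; at latitude φ, 1° of longitude spans that × cos φ = 55741.6 m, so Δλ = -606.08 / 55741.6 × 3600 = -39.143″.

Δλ = -39.1″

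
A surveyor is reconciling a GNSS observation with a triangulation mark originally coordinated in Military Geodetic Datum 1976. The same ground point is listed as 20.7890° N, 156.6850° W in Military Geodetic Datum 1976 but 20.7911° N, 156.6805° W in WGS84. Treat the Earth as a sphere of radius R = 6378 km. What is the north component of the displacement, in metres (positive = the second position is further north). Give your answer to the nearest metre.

Δφ = 20.7911° − 20.7890° = +0.0021°; Δλ = -156.6805° − -156.6850° = +0.0045°.
1° along a meridian = πR/180 = 111317 m.
ΔN = Δφ × 111317 = 233.8 m; ΔE = Δλ × 111317 × cos(20.7890°) = +0.0045 × 111317 × 0.934894 = 468.3 m.

ΔN = 234 m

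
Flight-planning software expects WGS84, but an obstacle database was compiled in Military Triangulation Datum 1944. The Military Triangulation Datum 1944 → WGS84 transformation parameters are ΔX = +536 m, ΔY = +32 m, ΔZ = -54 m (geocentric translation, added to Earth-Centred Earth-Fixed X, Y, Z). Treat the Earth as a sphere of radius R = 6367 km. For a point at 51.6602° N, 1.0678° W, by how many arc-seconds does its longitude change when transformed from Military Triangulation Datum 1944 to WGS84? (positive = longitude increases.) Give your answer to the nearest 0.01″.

Δλ = 2.19″

sin φ = 0.784346, cos φ = 0.620324, sin λ = -0.018636, cos λ = 0.999826.
East component: ΔE = −sin λ·ΔX + cos λ·ΔY = −(-0.018636)(536) + (0.999826)(32) = 41.98 m.
1° of latitude spans πR/180 = 111125 m; at latitude φ, 1° of longitude spans that × cos φ = 68933.6 m, so Δλ = 41.98 / 68933.6 × 3600 = 2.193″.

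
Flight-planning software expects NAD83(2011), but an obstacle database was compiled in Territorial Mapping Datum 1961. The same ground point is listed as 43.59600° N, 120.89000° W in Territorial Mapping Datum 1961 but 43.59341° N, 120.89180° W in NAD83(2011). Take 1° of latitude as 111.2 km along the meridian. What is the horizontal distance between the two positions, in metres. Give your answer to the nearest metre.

322 m

Δφ = 43.59341° − 43.59600° = -0.00259°; Δλ = -120.89180° − -120.89000° = -0.00180°.
ΔN = Δφ × 111200 = -288.0 m; ΔE = Δλ × 111200 × cos(43.59600°) = -0.00180 × 111200 × 0.724220 = -145.0 m.
Distance = √(ΔE² + ΔN²) = √((-145.0)² + (-288.0)²) = 322.4 m.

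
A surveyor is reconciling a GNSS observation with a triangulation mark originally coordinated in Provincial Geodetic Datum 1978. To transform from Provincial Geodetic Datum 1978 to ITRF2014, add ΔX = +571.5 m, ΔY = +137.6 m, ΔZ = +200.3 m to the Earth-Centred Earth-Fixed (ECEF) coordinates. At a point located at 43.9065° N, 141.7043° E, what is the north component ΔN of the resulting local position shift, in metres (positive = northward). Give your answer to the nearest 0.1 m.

The local north axis is (−sin φ cos λ, −sin φ sin λ, cos φ), giving ΔN = 311.046 − 59.136 + 144.311 = 396.22 m.

ΔN = 396.2 m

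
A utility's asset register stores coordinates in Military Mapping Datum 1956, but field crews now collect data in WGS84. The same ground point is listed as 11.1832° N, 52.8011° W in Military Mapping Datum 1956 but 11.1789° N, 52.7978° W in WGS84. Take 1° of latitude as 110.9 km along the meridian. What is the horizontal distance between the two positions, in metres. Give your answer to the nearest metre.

Δφ = 11.1789° − 11.1832° = -0.0043°; Δλ = -52.7978° − -52.8011° = +0.0033°.
ΔN = Δφ × 110900 = -476.9 m; ΔE = Δλ × 110900 × cos(11.1832°) = +0.0033 × 110900 × 0.981012 = 359.0 m.
Distance = √(ΔE² + ΔN²) = √(359.0² + (-476.9)²) = 596.9 m.

597 m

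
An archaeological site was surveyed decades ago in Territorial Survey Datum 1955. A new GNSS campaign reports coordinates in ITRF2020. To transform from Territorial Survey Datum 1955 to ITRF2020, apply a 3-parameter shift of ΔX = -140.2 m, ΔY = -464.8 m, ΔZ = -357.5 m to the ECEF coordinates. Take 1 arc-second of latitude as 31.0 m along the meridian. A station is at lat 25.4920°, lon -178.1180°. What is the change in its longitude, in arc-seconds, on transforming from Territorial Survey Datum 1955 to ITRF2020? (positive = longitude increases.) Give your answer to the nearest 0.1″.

Δλ = 16.4″

sin φ = 0.430385, cos φ = 0.902645, sin λ = -0.032841, cos λ = -0.999461.
East component: ΔE = −sin λ·ΔX + cos λ·ΔY = −(-0.032841)(-140.2) + (-0.999461)(-464.8) = 459.94 m.
1° of latitude spans 3600 × 31.00 = 111600 m; at latitude φ, 1° of longitude spans that × cos φ = 100735.2 m, so Δλ = 459.94 / 100735.2 × 3600 = 16.437″.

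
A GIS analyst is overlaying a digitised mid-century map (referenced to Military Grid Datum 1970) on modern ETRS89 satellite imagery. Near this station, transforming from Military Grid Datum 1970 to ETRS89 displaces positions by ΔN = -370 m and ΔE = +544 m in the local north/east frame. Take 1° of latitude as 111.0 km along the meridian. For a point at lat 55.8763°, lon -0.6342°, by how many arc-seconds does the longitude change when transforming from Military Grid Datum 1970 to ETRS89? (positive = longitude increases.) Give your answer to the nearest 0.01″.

At latitude 55.8763°, cos φ = 0.560981.
1° of longitude at this latitude = 111.0 × cos φ = 62.27 km, so Δλ = 544.0 / 62268.9 = 0.0087363° = 31.451″.

Δλ = 31.45″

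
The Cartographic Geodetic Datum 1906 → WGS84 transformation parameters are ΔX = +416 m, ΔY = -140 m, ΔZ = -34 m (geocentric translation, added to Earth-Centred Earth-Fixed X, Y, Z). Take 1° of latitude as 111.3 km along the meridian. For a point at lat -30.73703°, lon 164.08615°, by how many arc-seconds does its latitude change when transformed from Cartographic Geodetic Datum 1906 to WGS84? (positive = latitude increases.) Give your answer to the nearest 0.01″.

Δφ = -8.19″

sin φ = -0.511099, cos φ = 0.859522, sin λ = 0.274192, cos λ = -0.961675.
North component: ΔN = −sin φ cos λ·ΔX − sin φ sin λ·ΔY + cos φ·ΔZ = −(-0.511099)(-0.961675)(416) − (-0.511099)(0.274192)(-140) + (0.859522)(-34) = -253.31 m.
1° of latitude spans 111300 m, so Δφ = -253.31 / 111300 × 3600 = -8.193″.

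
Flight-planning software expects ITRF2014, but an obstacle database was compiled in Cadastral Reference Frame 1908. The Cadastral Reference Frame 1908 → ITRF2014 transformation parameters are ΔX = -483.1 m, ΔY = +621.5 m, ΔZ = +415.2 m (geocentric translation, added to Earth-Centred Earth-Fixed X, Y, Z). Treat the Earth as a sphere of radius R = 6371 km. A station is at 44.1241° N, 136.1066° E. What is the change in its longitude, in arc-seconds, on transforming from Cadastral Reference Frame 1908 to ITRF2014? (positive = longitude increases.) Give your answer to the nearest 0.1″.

sin φ = 0.696215, cos φ = 0.717834, sin λ = 0.693319, cos λ = -0.720631.
East component: ΔE = −sin λ·ΔX + cos λ·ΔY = −(0.693319)(-483.1) + (-0.720631)(621.5) = -112.93 m.
1° of latitude spans πR/180 = 111195 m; at latitude φ, 1° of longitude spans that × cos φ = 79819.4 m, so Δλ = -112.93 / 79819.4 × 3600 = -5.093″.

Δλ = -5.1″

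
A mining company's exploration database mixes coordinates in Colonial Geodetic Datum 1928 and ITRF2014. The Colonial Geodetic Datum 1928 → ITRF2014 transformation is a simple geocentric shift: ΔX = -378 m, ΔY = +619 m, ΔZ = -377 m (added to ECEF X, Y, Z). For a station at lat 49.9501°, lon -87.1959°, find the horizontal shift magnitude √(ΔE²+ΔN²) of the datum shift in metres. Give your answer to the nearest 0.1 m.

424.9 m

The local east axis at (φ, λ) is (−sin λ, cos λ, 0), so ΔE = −sin(-87.1959°)·(-378) + cos(-87.1959°)·619 = -347.27 m.
The local north axis is (−sin φ cos λ, −sin φ sin λ, cos φ), giving ΔN = 14.156 + 473.267 − 242.582 = 244.84 m.
Horizontal magnitude = √(ΔE² + ΔN²) = √((-347.27)² + 244.84²) = 424.90 m.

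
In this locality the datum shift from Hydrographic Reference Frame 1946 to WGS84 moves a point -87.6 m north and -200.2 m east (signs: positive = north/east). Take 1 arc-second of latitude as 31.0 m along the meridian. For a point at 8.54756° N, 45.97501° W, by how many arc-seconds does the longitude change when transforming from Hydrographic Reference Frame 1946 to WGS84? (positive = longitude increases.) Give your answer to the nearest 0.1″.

Δλ = -6.5″

At latitude 8.54756°, cos φ = 0.988893.
1″ of longitude at this latitude = 31.00 × cos φ = 30.6557 m, so Δλ = -200.2 / 30.6557 = -6.531″.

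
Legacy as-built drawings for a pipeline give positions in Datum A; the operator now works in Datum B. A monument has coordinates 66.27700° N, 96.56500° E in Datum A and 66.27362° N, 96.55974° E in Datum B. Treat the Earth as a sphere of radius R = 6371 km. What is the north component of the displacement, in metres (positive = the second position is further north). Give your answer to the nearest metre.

ΔN = -376 m

Δφ = 66.27362° − 66.27700° = -0.00338°; Δλ = 96.55974° − 96.56500° = -0.00526°.
1° along a meridian = πR/180 = 111195 m.
ΔN = Δφ × 111195 = -375.8 m; ΔE = Δλ × 111195 × cos(66.27700°) = -0.00526 × 111195 × 0.402315 = -235.3 m.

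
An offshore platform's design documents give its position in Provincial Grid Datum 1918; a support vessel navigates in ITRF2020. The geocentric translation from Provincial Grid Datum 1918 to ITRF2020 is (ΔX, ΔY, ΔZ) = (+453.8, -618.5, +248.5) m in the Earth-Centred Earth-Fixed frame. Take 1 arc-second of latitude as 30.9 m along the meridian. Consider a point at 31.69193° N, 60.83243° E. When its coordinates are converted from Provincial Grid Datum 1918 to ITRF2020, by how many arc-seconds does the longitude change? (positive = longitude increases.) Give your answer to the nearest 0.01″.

Δλ = -26.54″

sin φ = 0.525352, cos φ = 0.850885, sin λ = 0.873198, cos λ = 0.487365.
East component: ΔE = −sin λ·ΔX + cos λ·ΔY = −(0.873198)(453.8) + (0.487365)(-618.5) = -697.69 m.
1° of latitude spans 3600 × 30.90 = 111240 m; at latitude φ, 1° of longitude spans that × cos φ = 94652.5 m, so Δλ = -697.69 / 94652.5 × 3600 = -26.536″.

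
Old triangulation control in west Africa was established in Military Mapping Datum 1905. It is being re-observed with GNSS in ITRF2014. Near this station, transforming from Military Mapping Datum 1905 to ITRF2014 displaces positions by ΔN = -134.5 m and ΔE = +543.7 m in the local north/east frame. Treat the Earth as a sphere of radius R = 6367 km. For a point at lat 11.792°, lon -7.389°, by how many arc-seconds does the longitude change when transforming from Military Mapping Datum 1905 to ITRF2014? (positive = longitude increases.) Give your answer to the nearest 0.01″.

At latitude 11.792°, cos φ = 0.978896.
One radian of longitude at latitude φ spans R cos φ, so Δλ = ΔE / (R cos φ) = 543.7 / (6367000 × 0.978896) = 8.7234e-05 rad = 17.993″.

Δλ = 17.99″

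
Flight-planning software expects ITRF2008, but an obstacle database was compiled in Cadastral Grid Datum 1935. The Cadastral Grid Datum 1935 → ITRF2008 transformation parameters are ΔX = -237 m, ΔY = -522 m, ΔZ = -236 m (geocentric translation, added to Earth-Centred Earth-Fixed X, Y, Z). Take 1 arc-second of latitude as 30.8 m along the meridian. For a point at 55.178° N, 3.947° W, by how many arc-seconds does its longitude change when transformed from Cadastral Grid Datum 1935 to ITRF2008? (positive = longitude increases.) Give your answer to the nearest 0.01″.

sin φ = 0.820930, cos φ = 0.571029, sin λ = -0.068834, cos λ = 0.997628.
East component: ΔE = −sin λ·ΔX + cos λ·ΔY = −(-0.068834)(-237) + (0.997628)(-522) = -537.08 m.
1° of latitude spans 3600 × 30.80 = 110880 m; at latitude φ, 1° of longitude spans that × cos φ = 63315.7 m, so Δλ = -537.08 / 63315.7 × 3600 = -30.537″.

Δλ = -30.54″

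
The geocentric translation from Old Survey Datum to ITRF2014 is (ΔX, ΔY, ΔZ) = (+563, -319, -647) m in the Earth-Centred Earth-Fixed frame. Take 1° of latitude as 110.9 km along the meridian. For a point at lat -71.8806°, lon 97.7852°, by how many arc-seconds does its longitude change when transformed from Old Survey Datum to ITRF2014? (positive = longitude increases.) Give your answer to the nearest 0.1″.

sin φ = -0.950410, cos φ = 0.310998, sin λ = 0.990783, cos λ = -0.135460.
East component: ΔE = −sin λ·ΔX + cos λ·ΔY = −(0.990783)(563) + (-0.135460)(-319) = -514.60 m.
1° of latitude spans 110900 m; at latitude φ, 1° of longitude spans that × cos φ = 34489.7 m, so Δλ = -514.60 / 34489.7 × 3600 = -53.713″.

Δλ = -53.7″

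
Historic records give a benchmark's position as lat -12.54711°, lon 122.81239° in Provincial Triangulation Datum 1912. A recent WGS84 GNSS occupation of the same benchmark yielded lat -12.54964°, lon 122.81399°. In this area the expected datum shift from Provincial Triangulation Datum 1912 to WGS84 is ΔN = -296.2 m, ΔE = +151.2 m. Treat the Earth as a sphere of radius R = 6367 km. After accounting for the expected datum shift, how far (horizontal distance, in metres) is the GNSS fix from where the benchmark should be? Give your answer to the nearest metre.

Observed coordinate differences: Δφ = -0.00253°, Δλ = +0.00160°.
Converting to metres (1° lat = 111125 m, cos φ = 0.976118): observed ΔN = -281.1 m, observed ΔE = 173.6 m.
Subtracting the expected shift leaves a residual of -281.1 − (-296.2) = 15.1 m north and 173.6 − (151.2) = 22.4 m east.
Residual distance = √(15.1² + 22.4²) = 27.0 m.

27 m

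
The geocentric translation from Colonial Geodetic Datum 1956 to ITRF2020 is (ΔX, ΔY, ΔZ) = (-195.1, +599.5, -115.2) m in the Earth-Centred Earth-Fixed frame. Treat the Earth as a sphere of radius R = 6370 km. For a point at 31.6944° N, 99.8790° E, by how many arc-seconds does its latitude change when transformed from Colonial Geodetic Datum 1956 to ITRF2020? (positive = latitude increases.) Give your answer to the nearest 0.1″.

sin φ = 0.525388, cos φ = 0.850862, sin λ = 0.985172, cos λ = -0.171568.
North component: ΔN = −sin φ cos λ·ΔX − sin φ sin λ·ΔY + cos φ·ΔZ = −(0.525388)(-0.171568)(-195.1) − (0.525388)(0.985172)(599.5) + (0.850862)(-115.2) = -425.91 m.
1° of latitude spans πR/180 = 111177 m, so Δφ = -425.91 / 111177 × 3600 = -13.791″.

Δφ = -13.8″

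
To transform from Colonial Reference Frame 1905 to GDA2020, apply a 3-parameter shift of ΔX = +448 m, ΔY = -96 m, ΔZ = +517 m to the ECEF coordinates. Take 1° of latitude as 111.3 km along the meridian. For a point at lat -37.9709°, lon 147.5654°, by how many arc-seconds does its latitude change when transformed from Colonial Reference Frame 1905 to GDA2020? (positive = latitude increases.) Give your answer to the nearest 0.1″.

sin φ = -0.615261, cos φ = 0.788323, sin λ = 0.536337, cos λ = -0.844004.
North component: ΔN = −sin φ cos λ·ΔX − sin φ sin λ·ΔY + cos φ·ΔZ = −(-0.615261)(-0.844004)(448) − (-0.615261)(0.536337)(-96) + (0.788323)(517) = 143.25 m.
1° of latitude spans 111300 m, so Δφ = 143.25 / 111300 × 3600 = 4.633″.

Δφ = 4.6″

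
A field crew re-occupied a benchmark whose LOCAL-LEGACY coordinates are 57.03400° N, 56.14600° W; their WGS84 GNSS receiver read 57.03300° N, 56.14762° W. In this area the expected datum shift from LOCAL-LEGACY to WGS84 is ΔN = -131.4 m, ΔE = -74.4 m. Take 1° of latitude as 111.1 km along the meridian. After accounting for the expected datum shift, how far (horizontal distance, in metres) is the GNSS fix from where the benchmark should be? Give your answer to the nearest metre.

Observed coordinate differences: Δφ = -0.00100°, Δλ = -0.00162°.
Converting to metres (1° lat = 111100 m, cos φ = 0.544141): observed ΔN = -111.1 m, observed ΔE = -97.9 m.
Subtracting the expected shift leaves a residual of -111.1 − (-131.4) = 20.3 m north and -97.9 − (-74.4) = -23.5 m east.
Residual distance = √(20.3² + (-23.5)²) = 31.1 m.

31 m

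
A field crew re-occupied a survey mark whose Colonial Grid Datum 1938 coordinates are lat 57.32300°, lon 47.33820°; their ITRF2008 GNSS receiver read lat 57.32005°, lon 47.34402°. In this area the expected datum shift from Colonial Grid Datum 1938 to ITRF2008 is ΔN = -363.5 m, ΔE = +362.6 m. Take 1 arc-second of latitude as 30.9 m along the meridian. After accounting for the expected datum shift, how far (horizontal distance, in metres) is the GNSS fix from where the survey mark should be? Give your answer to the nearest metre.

38 m

Observed coordinate differences: Δφ = -0.00295°, Δλ = +0.00582°.
Converting to metres (1° lat = 111240 m, cos φ = 0.539902): observed ΔN = -328.2 m, observed ΔE = 349.5 m.
Subtracting the expected shift leaves a residual of -328.2 − (-363.5) = 35.3 m north and 349.5 − (362.6) = -13.1 m east.
Residual distance = √(35.3² + (-13.1)²) = 37.7 m.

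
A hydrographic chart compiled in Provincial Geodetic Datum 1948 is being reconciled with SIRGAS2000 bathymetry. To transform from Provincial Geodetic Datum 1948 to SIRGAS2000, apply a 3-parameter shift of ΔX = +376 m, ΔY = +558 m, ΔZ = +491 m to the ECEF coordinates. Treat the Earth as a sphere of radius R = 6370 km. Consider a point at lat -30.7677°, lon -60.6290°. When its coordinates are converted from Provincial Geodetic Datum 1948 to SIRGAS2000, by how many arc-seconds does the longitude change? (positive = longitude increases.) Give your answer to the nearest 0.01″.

Δλ = 22.66″

sin φ = -0.511559, cos φ = 0.859248, sin λ = -0.871462, cos λ = 0.490463.
East component: ΔE = −sin λ·ΔX + cos λ·ΔY = −(-0.871462)(376) + (0.490463)(558) = 601.35 m.
1° of latitude spans πR/180 = 111177 m; at latitude φ, 1° of longitude spans that × cos φ = 95529.1 m, so Δλ = 601.35 / 95529.1 × 3600 = 22.662″.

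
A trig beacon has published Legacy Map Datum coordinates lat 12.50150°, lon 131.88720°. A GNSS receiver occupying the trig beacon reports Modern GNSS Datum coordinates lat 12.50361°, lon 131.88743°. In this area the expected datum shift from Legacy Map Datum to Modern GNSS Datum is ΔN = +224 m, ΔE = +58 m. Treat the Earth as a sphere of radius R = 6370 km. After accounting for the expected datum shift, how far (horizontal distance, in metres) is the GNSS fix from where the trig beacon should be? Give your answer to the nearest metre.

Observed coordinate differences: Δφ = +0.00211°, Δλ = +0.00023°.
Converting to metres (1° lat = 111177 m, cos φ = 0.976290): observed ΔN = 234.6 m, observed ΔE = 25.0 m.
Subtracting the expected shift leaves a residual of 234.6 − (224) = 10.6 m north and 25.0 − (58) = -33.0 m east.
Residual distance = √(10.6² + (-33.0)²) = 34.7 m.

35 m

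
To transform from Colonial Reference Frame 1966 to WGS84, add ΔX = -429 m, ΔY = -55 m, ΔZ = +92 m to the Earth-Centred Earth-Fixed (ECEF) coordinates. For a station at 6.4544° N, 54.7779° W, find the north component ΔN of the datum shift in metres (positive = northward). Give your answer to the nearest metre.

The local north axis is (−sin φ cos λ, −sin φ sin λ, cos φ), giving ΔN = 27.814 − 5.051 + 91.417 = 114.18 m.

ΔN = 114 m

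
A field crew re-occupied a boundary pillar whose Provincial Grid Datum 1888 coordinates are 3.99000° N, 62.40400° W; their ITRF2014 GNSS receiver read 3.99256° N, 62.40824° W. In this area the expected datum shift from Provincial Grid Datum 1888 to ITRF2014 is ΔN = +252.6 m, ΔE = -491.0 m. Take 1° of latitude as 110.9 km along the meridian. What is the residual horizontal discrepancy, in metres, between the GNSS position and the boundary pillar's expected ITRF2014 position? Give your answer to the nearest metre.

38 m

Observed coordinate differences: Δφ = +0.00256°, Δλ = -0.00424°.
Converting to metres (1° lat = 110900 m, cos φ = 0.997576): observed ΔN = 283.9 m, observed ΔE = -469.1 m.
Subtracting the expected shift leaves a residual of 283.9 − (252.6) = 31.3 m north and -469.1 − (-491.0) = 21.9 m east.
Residual distance = √(31.3² + 21.9²) = 38.2 m.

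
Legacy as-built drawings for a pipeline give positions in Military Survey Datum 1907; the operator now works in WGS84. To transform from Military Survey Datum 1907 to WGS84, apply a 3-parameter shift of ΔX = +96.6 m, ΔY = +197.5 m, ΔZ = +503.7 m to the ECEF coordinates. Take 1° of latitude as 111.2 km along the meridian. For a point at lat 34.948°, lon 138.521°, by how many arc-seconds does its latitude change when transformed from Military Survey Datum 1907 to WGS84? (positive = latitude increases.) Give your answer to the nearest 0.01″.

sin φ = 0.572833, cos φ = 0.819672, sin λ = 0.662345, cos λ = -0.749199.
North component: ΔN = −sin φ cos λ·ΔX − sin φ sin λ·ΔY + cos φ·ΔZ = −(0.572833)(-0.749199)(96.6) − (0.572833)(0.662345)(197.5) + (0.819672)(503.7) = 379.39 m.
1° of latitude spans 111200 m, so Δφ = 379.39 / 111200 × 3600 = 12.282″.

Δφ = 12.28″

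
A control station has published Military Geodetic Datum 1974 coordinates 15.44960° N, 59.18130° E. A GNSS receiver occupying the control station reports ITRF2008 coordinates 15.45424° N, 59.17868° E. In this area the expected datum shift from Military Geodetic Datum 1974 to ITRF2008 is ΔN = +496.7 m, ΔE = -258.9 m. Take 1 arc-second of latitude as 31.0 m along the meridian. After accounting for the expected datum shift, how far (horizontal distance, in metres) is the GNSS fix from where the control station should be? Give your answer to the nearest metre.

31 m

Observed coordinate differences: Δφ = +0.00464°, Δλ = -0.00262°.
Converting to metres (1° lat = 111600 m, cos φ = 0.963865): observed ΔN = 517.8 m, observed ΔE = -281.8 m.
Subtracting the expected shift leaves a residual of 517.8 − (496.7) = 21.1 m north and -281.8 − (-258.9) = -22.9 m east.
Residual distance = √(21.1² + (-22.9)²) = 31.2 m.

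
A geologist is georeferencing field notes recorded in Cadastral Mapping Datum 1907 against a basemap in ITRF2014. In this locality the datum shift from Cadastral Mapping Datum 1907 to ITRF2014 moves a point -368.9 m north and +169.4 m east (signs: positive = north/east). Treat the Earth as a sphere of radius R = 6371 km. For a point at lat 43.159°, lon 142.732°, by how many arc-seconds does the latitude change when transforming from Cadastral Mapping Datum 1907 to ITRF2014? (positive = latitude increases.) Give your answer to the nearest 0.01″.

Δφ = -11.94″

On a sphere of radius R, 1 rad of latitude = R, so Δφ = ΔN / R = -368.9 / 6371000 = -5.7903e-05 rad = -11.943″.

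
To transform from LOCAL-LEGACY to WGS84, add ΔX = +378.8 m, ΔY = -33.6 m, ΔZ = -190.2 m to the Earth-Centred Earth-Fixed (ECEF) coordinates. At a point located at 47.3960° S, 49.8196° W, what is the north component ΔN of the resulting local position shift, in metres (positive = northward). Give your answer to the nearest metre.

ΔN = 70 m

The local north axis is (−sin φ cos λ, −sin φ sin λ, cos φ), giving ΔN = 179.891 + 18.895 − 128.752 = 70.03 m.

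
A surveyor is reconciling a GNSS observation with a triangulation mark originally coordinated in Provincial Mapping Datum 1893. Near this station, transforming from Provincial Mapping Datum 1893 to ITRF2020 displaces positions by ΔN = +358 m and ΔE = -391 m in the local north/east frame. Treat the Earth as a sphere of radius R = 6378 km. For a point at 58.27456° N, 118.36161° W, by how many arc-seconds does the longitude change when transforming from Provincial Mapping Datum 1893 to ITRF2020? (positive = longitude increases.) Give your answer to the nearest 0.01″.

Δλ = -24.05″

At latitude 58.27456°, cos φ = 0.525849.
One radian of longitude at latitude φ spans R cos φ, so Δλ = ΔE / (R cos φ) = -391.0 / (6378000 × 0.525849) = -1.1658e-04 rad = -24.047″.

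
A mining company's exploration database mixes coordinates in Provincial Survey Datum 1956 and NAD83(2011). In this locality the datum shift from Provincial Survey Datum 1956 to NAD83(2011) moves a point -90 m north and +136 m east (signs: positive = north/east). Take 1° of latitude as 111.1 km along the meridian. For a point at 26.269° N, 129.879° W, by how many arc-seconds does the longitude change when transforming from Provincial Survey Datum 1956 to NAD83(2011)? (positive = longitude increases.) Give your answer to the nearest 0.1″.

At latitude 26.269°, cos φ = 0.896726.
1° of longitude at this latitude = 111.1 × cos φ = 99.63 km, so Δλ = 136.0 / 99626.3 = 0.0013651° = 4.914″.

Δλ = 4.9″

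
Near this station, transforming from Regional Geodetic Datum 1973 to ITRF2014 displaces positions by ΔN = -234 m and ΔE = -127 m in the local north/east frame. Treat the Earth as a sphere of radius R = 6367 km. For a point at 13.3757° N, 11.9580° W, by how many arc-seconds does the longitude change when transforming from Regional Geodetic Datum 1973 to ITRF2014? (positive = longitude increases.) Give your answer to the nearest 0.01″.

At latitude 13.3757°, cos φ = 0.972874.
One radian of longitude at latitude φ spans R cos φ, so Δλ = ΔE / (R cos φ) = -127.0 / (6367000 × 0.972874) = -2.0503e-05 rad = -4.229″.

Δλ = -4.23″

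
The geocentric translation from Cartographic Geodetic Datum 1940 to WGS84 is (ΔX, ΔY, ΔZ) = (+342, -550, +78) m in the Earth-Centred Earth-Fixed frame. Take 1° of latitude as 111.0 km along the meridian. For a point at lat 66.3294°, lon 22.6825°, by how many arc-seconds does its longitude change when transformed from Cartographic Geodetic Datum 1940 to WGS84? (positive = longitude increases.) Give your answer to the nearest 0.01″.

Δλ = -51.65″

sin φ = 0.915869, cos φ = 0.401478, sin λ = 0.385624, cos λ = 0.922656.
East component: ΔE = −sin λ·ΔX + cos λ·ΔY = −(0.385624)(342) + (0.922656)(-550) = -639.34 m.
1° of latitude spans 111000 m; at latitude φ, 1° of longitude spans that × cos φ = 44564.0 m, so Δλ = -639.34 / 44564.0 × 3600 = -51.648″.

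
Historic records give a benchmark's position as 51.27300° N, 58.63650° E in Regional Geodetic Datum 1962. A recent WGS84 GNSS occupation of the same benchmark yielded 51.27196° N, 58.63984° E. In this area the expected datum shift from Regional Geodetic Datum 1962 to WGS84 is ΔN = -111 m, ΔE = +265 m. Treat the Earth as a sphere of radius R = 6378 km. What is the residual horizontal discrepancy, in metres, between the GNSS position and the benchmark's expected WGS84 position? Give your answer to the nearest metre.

Observed coordinate differences: Δφ = -0.00104°, Δλ = +0.00334°.
Converting to metres (1° lat = 111317 m, cos φ = 0.625610): observed ΔN = -115.8 m, observed ΔE = 232.6 m.
Subtracting the expected shift leaves a residual of -115.8 − (-111) = -4.8 m north and 232.6 − (265) = -32.4 m east.
Residual distance = √((-4.8)² + (-32.4)²) = 32.7 m.

33 m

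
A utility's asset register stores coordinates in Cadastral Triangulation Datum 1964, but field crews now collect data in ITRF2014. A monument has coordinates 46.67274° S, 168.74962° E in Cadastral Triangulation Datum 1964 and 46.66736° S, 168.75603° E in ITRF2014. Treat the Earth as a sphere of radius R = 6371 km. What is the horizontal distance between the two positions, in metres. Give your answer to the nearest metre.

Δφ = -46.66736° − -46.67274° = +0.00538°; Δλ = 168.75603° − 168.74962° = +0.00641°.
1° along a meridian = πR/180 = 111195 m.
ΔN = Δφ × 111195 = 598.2 m; ΔE = Δλ × 111195 × cos(-46.67274°) = +0.00641 × 111195 × 0.686165 = 489.1 m.
Distance = √(ΔE² + ΔN²) = √(489.1² + 598.2²) = 772.7 m.

773 m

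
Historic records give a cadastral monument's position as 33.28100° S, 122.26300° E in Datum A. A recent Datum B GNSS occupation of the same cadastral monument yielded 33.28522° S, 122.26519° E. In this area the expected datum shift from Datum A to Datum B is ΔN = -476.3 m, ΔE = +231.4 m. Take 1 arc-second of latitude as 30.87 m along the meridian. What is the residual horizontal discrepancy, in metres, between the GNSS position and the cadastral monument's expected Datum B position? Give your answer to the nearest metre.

29 m

Observed coordinate differences: Δφ = -0.00422°, Δλ = +0.00219°.
Converting to metres (1° lat = 111132 m, cos φ = 0.835989): observed ΔN = -469.0 m, observed ΔE = 203.5 m.
Subtracting the expected shift leaves a residual of -469.0 − (-476.3) = 7.3 m north and 203.5 − (231.4) = -27.9 m east.
Residual distance = √(7.3² + (-27.9)²) = 28.9 m.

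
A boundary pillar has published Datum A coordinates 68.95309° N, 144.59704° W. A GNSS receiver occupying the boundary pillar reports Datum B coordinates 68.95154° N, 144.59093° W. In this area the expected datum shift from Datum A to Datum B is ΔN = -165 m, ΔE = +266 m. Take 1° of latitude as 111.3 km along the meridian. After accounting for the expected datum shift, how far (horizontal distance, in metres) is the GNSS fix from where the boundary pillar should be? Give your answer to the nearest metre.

Observed coordinate differences: Δφ = -0.00155°, Δλ = +0.00611°.
Converting to metres (1° lat = 111300 m, cos φ = 0.359132): observed ΔN = -172.5 m, observed ΔE = 244.2 m.
Subtracting the expected shift leaves a residual of -172.5 − (-165) = -7.5 m north and 244.2 − (266) = -21.8 m east.
Residual distance = √((-7.5)² + (-21.8)²) = 23.0 m.

23 m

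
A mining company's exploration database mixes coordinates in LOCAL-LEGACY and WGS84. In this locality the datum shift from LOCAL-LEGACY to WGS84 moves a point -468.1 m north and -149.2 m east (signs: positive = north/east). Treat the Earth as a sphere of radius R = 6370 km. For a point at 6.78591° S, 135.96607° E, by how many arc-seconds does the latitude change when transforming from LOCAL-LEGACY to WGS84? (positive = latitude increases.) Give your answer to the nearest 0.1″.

Δφ = -15.2″

On a sphere of radius R, 1 rad of latitude = R, so Δφ = ΔN / R = -468.1 / 6370000 = -7.3485e-05 rad = -15.157″.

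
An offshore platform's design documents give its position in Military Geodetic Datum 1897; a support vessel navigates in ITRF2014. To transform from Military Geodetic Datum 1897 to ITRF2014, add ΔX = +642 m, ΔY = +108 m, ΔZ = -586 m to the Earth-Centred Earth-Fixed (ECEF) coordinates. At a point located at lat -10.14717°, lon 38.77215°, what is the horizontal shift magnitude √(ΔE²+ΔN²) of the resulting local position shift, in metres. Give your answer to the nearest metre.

573 m

The local east axis at (φ, λ) is (−sin λ, cos λ, 0), so ΔE = −sin(38.77215°)·642 + cos(38.77215°)·108 = -317.84 m.
The local north axis is (−sin φ cos λ, −sin φ sin λ, cos φ), giving ΔN = 88.182 + 11.915 − 576.834 = -476.74 m.
Horizontal magnitude = √(ΔE² + ΔN²) = √((-317.84)² + (-476.74)²) = 572.97 m.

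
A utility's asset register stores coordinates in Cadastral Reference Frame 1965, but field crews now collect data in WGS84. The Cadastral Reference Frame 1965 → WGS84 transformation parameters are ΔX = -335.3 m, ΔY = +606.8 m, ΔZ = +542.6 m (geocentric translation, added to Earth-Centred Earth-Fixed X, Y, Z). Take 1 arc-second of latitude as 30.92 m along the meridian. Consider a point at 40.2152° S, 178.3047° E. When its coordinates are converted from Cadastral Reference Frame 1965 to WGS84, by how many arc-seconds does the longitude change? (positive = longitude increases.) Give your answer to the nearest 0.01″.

sin φ = -0.645660, cos φ = 0.763625, sin λ = 0.029584, cos λ = -0.999562.
East component: ΔE = −sin λ·ΔX + cos λ·ΔY = −(0.029584)(-335.3) + (-0.999562)(606.8) = -596.61 m.
1° of latitude spans 3600 × 30.92 = 111312 m; at latitude φ, 1° of longitude spans that × cos φ = 85000.6 m, so Δλ = -596.61 / 85000.6 × 3600 = -25.268″.

Δλ = -25.27″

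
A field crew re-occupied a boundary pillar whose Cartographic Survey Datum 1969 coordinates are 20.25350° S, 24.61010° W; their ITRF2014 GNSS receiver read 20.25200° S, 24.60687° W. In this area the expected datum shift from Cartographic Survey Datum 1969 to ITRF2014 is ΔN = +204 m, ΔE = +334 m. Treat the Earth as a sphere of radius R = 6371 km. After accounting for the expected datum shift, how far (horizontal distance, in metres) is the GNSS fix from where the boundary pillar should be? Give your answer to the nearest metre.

Observed coordinate differences: Δφ = +0.00150°, Δλ = +0.00323°.
Converting to metres (1° lat = 111195 m, cos φ = 0.938170): observed ΔN = 166.8 m, observed ΔE = 337.0 m.
Subtracting the expected shift leaves a residual of 166.8 − (204) = -37.2 m north and 337.0 − (334) = 3.0 m east.
Residual distance = √((-37.2)² + 3.0²) = 37.3 m.

37 m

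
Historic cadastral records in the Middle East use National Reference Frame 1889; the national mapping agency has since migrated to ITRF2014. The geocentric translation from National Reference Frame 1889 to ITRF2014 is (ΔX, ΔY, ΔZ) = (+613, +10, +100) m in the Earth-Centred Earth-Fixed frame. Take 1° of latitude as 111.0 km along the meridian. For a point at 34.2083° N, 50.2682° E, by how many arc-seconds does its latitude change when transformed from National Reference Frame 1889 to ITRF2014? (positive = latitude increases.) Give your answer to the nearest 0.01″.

sin φ = 0.562203, cos φ = 0.826999, sin λ = 0.769045, cos λ = 0.639195.
North component: ΔN = −sin φ cos λ·ΔX − sin φ sin λ·ΔY + cos φ·ΔZ = −(0.562203)(0.639195)(613) − (0.562203)(0.769045)(10) + (0.826999)(100) = -141.91 m.
1° of latitude spans 111000 m, so Δφ = -141.91 / 111000 × 3600 = -4.602″.

Δφ = -4.60″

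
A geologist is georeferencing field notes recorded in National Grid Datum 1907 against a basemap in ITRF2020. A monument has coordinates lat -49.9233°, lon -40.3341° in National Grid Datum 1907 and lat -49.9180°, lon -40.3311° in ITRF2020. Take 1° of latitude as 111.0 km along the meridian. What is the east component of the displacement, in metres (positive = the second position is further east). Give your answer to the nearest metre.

Δφ = -49.9180° − -49.9233° = +0.0053°; Δλ = -40.3311° − -40.3341° = +0.0030°.
ΔN = Δφ × 111000 = 588.3 m; ΔE = Δλ × 111000 × cos(-49.9233°) = +0.0030 × 111000 × 0.643813 = 214.4 m.

ΔE = 214 m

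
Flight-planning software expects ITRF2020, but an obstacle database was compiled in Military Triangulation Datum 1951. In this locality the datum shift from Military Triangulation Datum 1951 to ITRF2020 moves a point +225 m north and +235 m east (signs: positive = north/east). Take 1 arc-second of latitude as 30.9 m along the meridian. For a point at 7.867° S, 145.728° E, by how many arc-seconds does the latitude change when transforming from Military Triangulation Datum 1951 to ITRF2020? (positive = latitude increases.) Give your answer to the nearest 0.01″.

Δφ = 7.28″

1″ of latitude = 30.90 m, so Δφ = 225.0 / 30.90 = 7.282″.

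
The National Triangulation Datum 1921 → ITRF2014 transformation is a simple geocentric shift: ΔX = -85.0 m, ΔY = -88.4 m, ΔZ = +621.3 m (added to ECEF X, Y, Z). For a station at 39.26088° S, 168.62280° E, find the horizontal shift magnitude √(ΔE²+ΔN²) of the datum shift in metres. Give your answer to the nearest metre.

533 m

The local east axis at (φ, λ) is (−sin λ, cos λ, 0), so ΔE = −sin(168.62280°)·(-85.0) + cos(168.62280°)·(-88.4) = 103.43 m.
The local north axis is (−sin φ cos λ, −sin φ sin λ, cos φ), giving ΔN = 52.735 − 11.036 + 481.055 = 522.75 m.
Horizontal magnitude = √(ΔE² + ΔN²) = √(103.43² + 522.75²) = 532.89 m.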